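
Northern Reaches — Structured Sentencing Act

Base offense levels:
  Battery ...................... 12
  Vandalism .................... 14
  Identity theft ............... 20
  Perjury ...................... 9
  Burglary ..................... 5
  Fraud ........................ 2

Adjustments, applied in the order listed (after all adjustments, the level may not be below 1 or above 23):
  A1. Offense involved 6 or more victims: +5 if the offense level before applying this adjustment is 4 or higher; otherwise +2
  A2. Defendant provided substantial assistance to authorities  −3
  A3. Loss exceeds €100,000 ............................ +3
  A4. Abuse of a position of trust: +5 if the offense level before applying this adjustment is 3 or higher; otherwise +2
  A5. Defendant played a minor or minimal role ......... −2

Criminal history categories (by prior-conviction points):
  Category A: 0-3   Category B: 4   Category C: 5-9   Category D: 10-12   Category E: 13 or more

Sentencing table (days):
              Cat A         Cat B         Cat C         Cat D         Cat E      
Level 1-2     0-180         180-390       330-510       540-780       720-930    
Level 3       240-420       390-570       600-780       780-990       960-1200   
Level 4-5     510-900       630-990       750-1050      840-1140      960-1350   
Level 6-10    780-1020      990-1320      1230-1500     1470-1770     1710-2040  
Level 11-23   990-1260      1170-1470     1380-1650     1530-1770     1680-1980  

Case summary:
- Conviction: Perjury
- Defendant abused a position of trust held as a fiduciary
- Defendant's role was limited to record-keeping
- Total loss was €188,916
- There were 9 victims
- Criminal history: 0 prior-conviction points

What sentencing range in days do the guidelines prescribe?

990-1260 days

Base offense level for perjury: 9.
A1 applies (level before this adjustment is 9 ≥ 4, so +5): 9 + 5 = 14.
A3 applies: 14 + 3 = 17.
A4 applies (level before this adjustment is 17 ≥ 3, so +5): 17 + 5 = 22.
A5 applies: 22 − 2 = 20.
Final offense level: 20.
Criminal history: 0 prior points → Category A (0-3).
Level 20 falls in the 11-23 band.
Grid: Level 11-23 × Category A = 990-1260 days.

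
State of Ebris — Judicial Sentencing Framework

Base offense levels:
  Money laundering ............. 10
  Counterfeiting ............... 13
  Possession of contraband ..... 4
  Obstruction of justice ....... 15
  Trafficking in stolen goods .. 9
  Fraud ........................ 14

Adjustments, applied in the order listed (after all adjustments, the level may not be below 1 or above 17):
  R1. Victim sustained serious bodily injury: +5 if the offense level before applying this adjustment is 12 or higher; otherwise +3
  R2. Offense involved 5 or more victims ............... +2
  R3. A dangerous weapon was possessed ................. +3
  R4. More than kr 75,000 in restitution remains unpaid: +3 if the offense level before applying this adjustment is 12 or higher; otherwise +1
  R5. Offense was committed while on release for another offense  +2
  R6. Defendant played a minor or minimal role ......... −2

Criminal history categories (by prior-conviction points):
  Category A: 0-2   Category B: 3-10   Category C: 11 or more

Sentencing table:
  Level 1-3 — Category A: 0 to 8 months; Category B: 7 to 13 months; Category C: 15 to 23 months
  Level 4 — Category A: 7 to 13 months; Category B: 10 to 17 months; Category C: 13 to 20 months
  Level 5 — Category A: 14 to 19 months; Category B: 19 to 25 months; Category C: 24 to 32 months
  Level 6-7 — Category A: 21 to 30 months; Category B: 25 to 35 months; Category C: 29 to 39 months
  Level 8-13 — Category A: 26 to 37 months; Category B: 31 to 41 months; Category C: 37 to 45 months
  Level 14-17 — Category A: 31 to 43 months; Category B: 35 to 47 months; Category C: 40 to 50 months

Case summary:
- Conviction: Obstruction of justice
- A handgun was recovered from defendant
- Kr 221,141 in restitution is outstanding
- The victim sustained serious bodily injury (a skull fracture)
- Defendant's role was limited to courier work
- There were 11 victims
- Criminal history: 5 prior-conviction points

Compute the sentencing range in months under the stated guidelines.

Base offense level for obstruction of justice: 15.
R1 applies (level before this adjustment is 15 ≥ 12, so +5): 15 + 5 = 20.
R2 applies: 20 + 2 = 22.
R3 applies: 22 + 3 = 25.
R4 applies (level before this adjustment is 25 ≥ 12, so +3): 25 + 3 = 28.
R6 applies: 28 − 2 = 26.
Level 26 exceeds the maximum of 17; capped at 17.
Final offense level: 17.
Criminal history: 5 prior points → Category B (3-10).
Level 17 falls in the 14-17 band.
Grid: Level 14-17 × Category B = 35-47 months.

35-47 months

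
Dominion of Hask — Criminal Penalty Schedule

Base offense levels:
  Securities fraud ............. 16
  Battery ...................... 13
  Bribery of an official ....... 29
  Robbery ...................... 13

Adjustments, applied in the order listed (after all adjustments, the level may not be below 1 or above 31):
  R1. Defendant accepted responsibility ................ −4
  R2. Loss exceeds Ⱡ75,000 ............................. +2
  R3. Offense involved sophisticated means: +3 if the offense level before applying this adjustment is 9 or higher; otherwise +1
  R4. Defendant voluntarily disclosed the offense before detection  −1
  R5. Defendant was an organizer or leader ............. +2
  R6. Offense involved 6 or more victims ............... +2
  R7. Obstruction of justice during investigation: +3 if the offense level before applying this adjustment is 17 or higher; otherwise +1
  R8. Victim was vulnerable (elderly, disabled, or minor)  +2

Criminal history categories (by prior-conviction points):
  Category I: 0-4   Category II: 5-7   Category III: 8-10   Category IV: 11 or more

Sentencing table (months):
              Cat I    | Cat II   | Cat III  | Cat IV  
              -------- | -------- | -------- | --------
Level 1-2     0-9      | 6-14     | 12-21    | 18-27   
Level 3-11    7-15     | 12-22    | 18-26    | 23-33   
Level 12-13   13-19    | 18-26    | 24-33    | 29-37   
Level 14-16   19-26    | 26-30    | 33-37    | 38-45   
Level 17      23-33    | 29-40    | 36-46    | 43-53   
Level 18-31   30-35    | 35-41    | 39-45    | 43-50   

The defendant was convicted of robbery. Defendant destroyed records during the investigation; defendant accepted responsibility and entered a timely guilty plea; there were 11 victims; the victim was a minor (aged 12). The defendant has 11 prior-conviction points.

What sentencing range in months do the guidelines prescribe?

38-45 months

Base offense level for robbery: 13.
R1 applies: 13 − 4 = 9.
R2 does not apply.
R3 does not apply.
R5 does not apply.
R6 applies: 9 + 2 = 11.
R7 applies (level before this adjustment is 11 < 17, so +1): 11 + 1 = 12.
R8 applies: 12 + 2 = 14.
Final offense level: 14.
Criminal history: 11 prior points → Category IV (11+).
Level 14 falls in the 14-16 band.
Grid: Level 14-16 × Category IV = 38-45 months.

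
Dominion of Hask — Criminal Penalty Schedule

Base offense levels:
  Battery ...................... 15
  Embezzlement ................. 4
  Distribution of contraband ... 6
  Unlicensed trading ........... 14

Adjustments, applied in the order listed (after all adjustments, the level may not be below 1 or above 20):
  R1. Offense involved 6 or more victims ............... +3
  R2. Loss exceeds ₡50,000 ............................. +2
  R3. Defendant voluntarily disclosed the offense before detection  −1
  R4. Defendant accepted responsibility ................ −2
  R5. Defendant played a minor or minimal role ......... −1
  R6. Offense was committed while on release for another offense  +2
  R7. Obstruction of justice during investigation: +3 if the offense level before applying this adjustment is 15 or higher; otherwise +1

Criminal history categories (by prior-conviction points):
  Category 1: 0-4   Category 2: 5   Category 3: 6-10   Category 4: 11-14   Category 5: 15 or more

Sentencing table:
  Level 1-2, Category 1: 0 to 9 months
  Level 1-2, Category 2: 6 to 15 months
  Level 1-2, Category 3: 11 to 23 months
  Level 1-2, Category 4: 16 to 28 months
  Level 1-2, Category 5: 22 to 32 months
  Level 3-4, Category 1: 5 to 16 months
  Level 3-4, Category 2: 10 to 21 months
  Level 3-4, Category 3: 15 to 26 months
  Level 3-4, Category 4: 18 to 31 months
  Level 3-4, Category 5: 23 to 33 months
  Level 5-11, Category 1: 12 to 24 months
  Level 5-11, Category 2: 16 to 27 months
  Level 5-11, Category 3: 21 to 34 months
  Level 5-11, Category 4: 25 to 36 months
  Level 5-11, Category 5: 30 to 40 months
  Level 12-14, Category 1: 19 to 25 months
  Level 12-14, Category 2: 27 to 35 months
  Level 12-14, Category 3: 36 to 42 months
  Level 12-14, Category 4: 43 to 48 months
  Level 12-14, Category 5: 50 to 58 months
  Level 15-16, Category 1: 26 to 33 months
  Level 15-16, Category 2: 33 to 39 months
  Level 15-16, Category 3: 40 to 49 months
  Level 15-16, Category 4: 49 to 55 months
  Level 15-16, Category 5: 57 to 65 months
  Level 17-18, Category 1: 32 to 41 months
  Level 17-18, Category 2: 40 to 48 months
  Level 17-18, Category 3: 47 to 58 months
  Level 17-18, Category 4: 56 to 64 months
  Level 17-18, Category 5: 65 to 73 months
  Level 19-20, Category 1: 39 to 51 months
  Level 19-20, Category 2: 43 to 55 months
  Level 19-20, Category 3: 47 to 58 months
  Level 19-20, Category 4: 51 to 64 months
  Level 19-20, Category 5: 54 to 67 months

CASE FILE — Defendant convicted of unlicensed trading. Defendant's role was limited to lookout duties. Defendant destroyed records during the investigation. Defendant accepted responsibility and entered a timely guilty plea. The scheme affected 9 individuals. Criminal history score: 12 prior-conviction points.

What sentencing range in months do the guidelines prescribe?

49-55 months

Base offense level for unlicensed trading: 14.
R1 applies: 14 + 3 = 17.
R4 applies: 17 − 2 = 15.
R5 applies: 15 − 1 = 14.
R7 applies (level before this adjustment is 14 < 15, so +1): 14 + 1 = 15.
Final offense level: 15.
Criminal history: 12 prior points → Category 4 (11-14).
Level 15 falls in the 15-16 band.
Grid: Level 15-16 × Category 4 = 49-55 months.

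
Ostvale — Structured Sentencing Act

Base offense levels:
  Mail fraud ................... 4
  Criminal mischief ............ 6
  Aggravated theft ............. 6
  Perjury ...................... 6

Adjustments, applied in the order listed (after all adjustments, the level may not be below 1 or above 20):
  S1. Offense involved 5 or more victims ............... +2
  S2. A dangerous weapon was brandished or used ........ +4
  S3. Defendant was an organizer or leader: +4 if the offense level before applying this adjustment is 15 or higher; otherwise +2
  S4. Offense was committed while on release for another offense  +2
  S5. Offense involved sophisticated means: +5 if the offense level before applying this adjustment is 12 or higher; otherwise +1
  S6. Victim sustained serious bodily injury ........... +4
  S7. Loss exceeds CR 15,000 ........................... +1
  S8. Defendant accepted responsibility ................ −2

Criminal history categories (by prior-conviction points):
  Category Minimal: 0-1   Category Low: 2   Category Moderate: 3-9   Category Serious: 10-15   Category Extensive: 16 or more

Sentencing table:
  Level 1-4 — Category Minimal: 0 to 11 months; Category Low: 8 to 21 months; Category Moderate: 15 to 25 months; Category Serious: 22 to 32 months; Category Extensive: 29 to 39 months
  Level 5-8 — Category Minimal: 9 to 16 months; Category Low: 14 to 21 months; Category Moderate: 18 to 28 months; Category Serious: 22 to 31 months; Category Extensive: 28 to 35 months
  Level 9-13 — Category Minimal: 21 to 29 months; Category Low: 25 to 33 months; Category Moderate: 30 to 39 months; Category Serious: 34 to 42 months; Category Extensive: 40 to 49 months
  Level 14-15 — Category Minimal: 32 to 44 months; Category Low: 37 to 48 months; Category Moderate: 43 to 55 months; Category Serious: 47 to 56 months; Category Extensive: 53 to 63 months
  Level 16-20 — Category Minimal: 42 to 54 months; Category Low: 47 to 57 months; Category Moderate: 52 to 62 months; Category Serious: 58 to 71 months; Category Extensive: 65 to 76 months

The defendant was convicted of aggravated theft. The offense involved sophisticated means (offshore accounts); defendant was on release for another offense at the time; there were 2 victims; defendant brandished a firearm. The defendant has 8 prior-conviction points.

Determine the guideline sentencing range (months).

Base offense level for aggravated theft: 6.
S1 does not apply.
S2 applies: 6 + 4 = 10.
S4 applies: 10 + 2 = 12.
S5 applies (level before this adjustment is 12 ≥ 12, so +5): 12 + 5 = 17.
S6 does not apply.
S7 does not apply.
Final offense level: 17.
Criminal history: 8 prior points → Category Moderate (3-9).
Level 17 falls in the 16-20 band.
Grid: Level 16-20 × Category Moderate = 52-62 months.

52-62 months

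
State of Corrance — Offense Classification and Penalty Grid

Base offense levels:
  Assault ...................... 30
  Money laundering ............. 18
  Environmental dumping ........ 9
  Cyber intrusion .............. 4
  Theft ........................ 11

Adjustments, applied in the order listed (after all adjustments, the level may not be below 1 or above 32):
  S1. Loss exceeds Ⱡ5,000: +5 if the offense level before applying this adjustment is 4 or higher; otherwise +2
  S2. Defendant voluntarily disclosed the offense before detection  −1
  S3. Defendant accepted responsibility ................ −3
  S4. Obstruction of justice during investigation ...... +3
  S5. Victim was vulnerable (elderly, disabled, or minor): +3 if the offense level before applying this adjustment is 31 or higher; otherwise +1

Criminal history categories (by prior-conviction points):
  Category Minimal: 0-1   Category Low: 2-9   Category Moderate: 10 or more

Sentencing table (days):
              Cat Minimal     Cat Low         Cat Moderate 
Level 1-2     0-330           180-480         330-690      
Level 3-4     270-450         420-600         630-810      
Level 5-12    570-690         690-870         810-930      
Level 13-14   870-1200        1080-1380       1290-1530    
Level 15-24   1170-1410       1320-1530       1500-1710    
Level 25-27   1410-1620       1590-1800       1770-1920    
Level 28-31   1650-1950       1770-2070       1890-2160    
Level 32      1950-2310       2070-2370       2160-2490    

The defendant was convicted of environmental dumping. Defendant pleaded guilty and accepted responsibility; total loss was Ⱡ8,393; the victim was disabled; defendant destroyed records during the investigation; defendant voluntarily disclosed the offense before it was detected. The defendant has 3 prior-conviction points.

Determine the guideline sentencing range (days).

1080-1380 days

Base offense level for environmental dumping: 9.
S1 applies (level before this adjustment is 9 ≥ 4, so +5): 9 + 5 = 14.
S2 applies: 14 − 1 = 13.
S3 applies: 13 − 3 = 10.
S4 applies: 10 + 3 = 13.
S5 applies (level before this adjustment is 13 < 31, so +1): 13 + 1 = 14.
Final offense level: 14.
Criminal history: 3 prior points → Category Low (2-9).
Level 14 falls in the 13-14 band.
Grid: Level 13-14 × Category Low = 1080-1380 days.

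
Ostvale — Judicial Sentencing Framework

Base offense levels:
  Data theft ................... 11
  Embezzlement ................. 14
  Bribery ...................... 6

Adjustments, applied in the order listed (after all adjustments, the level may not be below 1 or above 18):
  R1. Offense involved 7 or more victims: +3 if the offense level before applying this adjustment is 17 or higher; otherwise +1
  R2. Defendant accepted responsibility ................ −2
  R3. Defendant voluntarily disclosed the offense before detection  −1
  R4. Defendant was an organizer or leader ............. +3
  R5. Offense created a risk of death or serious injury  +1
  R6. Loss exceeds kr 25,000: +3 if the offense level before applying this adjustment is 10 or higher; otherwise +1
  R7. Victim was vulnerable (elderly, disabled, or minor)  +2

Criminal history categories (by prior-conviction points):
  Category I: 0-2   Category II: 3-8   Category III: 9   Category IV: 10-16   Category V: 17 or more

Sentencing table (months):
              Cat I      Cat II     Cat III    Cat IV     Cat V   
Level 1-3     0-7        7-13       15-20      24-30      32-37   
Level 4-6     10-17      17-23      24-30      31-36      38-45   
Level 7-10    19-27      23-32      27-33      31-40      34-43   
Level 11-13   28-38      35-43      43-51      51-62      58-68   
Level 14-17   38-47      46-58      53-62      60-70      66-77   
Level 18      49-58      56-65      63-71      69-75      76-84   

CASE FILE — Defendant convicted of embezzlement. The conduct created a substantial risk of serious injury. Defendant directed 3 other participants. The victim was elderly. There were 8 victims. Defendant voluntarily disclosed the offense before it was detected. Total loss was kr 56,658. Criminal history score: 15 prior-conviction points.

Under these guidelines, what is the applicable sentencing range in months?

Base offense level for embezzlement: 14.
R1 applies (level before this adjustment is 14 < 17, so +1): 14 + 1 = 15.
R3 applies: 15 − 1 = 14.
R4 applies: 14 + 3 = 17.
R5 applies: 17 + 1 = 18.
R6 applies (level before this adjustment is 18 ≥ 10, so +3): 18 + 3 = 21.
R7 applies: 21 + 2 = 23.
Level 23 exceeds the maximum of 18; capped at 18.
Final offense level: 18.
Criminal history: 15 prior points → Category IV (10-16).
Level 18 falls in the 18 band.
Grid: Level 18 × Category IV = 69-75 months.

69-75 months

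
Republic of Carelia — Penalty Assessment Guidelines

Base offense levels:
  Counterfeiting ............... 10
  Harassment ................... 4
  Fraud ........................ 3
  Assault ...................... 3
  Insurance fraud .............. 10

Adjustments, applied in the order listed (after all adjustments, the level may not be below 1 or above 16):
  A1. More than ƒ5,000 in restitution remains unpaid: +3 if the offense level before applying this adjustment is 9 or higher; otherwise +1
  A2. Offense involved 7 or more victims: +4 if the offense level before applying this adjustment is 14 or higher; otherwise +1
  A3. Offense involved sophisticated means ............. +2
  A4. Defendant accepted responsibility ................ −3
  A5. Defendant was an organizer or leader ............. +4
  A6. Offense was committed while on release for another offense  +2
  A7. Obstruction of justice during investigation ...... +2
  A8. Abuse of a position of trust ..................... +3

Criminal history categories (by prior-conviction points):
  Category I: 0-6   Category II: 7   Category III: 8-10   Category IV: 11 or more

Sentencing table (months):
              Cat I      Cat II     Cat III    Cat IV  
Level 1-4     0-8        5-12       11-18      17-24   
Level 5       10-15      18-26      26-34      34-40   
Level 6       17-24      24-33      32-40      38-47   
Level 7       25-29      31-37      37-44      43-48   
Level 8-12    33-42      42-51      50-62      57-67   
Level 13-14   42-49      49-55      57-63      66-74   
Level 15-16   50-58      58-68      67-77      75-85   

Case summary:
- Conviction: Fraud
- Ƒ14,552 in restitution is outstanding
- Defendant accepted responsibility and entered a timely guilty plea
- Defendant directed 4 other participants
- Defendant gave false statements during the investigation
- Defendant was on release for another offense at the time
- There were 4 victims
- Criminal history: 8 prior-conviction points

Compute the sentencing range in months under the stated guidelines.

Base offense level for fraud: 3.
A1 applies (level before this adjustment is 3 < 9, so +1): 3 + 1 = 4.
A3 does not apply.
A4 applies: 4 − 3 = 1.
A5 applies: 1 + 4 = 5.
A6 applies: 5 + 2 = 7.
A7 applies: 7 + 2 = 9.
Final offense level: 9.
Criminal history: 8 prior points → Category III (8-10).
Level 9 falls in the 8-12 band.
Grid: Level 8-12 × Category III = 50-62 months.

50-62 months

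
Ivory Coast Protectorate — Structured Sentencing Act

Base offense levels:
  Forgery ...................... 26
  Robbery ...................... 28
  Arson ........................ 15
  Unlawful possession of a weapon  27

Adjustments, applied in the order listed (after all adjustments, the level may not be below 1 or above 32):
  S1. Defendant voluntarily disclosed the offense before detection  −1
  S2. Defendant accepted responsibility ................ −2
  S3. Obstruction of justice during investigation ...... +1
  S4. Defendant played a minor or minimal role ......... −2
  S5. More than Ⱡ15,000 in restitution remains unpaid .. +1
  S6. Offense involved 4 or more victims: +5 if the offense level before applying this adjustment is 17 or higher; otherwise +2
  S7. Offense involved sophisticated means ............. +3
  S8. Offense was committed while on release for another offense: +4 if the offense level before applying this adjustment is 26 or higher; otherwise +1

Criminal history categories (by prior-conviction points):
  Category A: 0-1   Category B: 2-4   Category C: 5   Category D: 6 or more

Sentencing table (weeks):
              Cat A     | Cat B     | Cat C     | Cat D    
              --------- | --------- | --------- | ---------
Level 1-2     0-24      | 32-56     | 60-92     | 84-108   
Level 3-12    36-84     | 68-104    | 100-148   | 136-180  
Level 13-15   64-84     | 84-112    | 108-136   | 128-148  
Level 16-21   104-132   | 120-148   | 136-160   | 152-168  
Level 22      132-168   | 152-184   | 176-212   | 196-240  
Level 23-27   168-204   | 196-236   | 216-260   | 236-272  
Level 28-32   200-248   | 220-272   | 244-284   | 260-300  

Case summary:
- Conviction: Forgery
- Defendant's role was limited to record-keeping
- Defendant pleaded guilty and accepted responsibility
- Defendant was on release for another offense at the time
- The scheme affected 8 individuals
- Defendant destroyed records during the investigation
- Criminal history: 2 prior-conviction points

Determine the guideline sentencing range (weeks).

Base offense level for forgery: 26.
S2 applies: 26 − 2 = 24.
S3 applies: 24 + 1 = 25.
S4 applies: 25 − 2 = 23.
S5 does not apply.
S6 applies (level before this adjustment is 23 ≥ 17, so +5): 23 + 5 = 28.
S7 does not apply.
S8 applies (level before this adjustment is 28 ≥ 26, so +4): 28 + 4 = 32.
Final offense level: 32.
Criminal history: 2 prior points → Category B (2-4).
Level 32 falls in the 28-32 band.
Grid: Level 28-32 × Category B = 220-272 weeks.

220-272 weeks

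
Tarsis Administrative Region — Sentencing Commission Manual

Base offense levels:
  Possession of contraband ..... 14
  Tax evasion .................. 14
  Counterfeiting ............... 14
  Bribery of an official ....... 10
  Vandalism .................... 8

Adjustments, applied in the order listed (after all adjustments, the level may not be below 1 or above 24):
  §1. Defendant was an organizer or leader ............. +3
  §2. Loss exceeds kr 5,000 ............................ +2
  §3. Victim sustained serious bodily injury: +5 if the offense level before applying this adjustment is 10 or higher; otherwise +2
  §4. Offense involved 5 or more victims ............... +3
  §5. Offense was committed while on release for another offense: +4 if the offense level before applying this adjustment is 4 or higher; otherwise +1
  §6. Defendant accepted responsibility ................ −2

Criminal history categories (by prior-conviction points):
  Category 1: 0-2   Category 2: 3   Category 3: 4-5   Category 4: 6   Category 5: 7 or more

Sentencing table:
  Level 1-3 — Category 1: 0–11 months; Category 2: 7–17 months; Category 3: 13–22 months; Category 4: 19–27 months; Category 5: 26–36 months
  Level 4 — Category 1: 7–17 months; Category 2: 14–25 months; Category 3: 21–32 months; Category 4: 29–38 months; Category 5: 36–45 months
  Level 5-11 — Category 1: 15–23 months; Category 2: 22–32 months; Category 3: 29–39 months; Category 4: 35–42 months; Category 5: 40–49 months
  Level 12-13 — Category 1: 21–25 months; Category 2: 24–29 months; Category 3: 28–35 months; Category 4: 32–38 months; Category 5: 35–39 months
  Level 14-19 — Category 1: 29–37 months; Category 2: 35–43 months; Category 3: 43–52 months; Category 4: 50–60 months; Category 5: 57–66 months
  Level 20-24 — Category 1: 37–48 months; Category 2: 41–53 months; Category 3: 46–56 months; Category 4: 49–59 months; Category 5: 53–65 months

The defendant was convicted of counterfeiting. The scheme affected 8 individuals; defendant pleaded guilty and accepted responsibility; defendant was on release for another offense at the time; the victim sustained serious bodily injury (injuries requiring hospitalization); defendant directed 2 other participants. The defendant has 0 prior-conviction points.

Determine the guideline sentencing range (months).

Base offense level for counterfeiting: 14.
§1 applies: 14 + 3 = 17.
§3 applies (level before this adjustment is 17 ≥ 10, so +5): 17 + 5 = 22.
§4 applies: 22 + 3 = 25.
§5 applies (level before this adjustment is 25 ≥ 4, so +4): 25 + 4 = 29.
§6 applies: 29 − 2 = 27.
Level 27 exceeds the maximum of 24; capped at 24.
Final offense level: 24.
Criminal history: 0 prior points → Category 1 (0-2).
Level 24 falls in the 20-24 band.
Grid: Level 20-24 × Category 1 = 37-48 months.

37-48 months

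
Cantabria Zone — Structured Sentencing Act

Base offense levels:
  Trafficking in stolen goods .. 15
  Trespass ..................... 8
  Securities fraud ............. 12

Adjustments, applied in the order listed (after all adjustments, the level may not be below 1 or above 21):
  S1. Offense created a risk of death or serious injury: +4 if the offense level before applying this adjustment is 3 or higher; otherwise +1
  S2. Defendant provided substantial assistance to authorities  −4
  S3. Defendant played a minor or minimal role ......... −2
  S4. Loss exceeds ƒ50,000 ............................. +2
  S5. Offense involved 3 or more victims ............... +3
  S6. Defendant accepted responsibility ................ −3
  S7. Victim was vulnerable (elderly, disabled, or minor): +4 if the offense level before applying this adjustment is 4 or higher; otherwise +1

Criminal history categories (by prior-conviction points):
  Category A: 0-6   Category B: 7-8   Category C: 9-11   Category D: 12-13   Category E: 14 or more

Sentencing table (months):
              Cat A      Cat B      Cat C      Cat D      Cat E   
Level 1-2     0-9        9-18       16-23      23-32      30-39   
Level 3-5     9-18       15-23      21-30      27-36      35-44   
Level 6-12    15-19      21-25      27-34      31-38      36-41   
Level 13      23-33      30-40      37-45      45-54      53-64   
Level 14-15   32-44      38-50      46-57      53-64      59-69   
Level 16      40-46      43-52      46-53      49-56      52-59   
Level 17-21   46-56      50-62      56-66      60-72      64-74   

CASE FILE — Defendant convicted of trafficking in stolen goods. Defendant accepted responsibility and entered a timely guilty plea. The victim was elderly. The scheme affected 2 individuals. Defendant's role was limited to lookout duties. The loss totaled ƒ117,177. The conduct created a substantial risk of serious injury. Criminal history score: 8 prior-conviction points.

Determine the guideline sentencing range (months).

Base offense level for trafficking in stolen goods: 15.
S1 applies (level before this adjustment is 15 ≥ 3, so +4): 15 + 4 = 19.
S2 does not apply.
S3 applies: 19 − 2 = 17.
S4 applies: 17 + 2 = 19.
S6 applies: 19 − 3 = 16.
S7 applies (level before this adjustment is 16 ≥ 4, so +4): 16 + 4 = 20.
Final offense level: 20.
Criminal history: 8 prior points → Category B (7-8).
Level 20 falls in the 17-21 band.
Grid: Level 17-21 × Category B = 50-62 months.

50-62 months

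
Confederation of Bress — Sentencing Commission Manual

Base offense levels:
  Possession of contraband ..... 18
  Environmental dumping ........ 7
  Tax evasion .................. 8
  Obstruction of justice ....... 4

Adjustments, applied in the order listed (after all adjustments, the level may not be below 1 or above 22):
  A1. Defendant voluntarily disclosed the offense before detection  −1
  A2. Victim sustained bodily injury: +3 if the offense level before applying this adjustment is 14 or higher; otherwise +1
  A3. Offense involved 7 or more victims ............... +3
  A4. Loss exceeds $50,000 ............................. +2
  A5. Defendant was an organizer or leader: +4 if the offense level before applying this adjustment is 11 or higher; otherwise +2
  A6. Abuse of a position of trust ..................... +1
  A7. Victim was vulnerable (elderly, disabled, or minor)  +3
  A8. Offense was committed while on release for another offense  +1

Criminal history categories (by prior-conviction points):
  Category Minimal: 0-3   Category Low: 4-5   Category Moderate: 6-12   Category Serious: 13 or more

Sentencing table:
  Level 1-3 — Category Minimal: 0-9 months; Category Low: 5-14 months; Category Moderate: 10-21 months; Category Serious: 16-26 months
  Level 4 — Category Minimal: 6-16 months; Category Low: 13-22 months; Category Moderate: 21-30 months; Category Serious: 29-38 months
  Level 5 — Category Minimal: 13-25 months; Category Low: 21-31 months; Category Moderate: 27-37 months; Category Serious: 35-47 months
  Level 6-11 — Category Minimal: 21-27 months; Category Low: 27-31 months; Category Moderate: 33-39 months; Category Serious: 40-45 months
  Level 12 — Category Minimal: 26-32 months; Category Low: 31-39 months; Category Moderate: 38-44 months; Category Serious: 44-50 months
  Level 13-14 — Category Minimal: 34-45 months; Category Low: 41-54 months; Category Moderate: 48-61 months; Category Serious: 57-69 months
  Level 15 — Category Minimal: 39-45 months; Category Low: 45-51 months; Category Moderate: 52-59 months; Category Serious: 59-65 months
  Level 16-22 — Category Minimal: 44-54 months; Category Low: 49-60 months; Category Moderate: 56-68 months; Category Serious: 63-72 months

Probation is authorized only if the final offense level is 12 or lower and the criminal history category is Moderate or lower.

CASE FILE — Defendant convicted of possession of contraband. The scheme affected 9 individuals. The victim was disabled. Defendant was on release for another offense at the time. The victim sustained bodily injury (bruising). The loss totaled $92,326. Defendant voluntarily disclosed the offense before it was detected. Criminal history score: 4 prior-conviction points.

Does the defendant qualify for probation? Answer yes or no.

No

Base offense level for possession of contraband: 18.
A1 applies: 18 − 1 = 17.
A2 applies (level before this adjustment is 17 ≥ 14, so +3): 17 + 3 = 20.
A3 applies: 20 + 3 = 23.
A4 applies: 23 + 2 = 25.
A7 applies: 25 + 3 = 28.
A8 applies: 28 + 1 = 29.
Level 29 exceeds the maximum of 22; capped at 22.
Final offense level: 22.
Criminal history: 4 prior points → Category Low (4-5).
Level 22 falls in the 16-22 band.
Grid: Level 16-22 × Category Low = 49-60 months.
Probation check: level 22 > 12 and category Low ≤ Moderate → not eligible.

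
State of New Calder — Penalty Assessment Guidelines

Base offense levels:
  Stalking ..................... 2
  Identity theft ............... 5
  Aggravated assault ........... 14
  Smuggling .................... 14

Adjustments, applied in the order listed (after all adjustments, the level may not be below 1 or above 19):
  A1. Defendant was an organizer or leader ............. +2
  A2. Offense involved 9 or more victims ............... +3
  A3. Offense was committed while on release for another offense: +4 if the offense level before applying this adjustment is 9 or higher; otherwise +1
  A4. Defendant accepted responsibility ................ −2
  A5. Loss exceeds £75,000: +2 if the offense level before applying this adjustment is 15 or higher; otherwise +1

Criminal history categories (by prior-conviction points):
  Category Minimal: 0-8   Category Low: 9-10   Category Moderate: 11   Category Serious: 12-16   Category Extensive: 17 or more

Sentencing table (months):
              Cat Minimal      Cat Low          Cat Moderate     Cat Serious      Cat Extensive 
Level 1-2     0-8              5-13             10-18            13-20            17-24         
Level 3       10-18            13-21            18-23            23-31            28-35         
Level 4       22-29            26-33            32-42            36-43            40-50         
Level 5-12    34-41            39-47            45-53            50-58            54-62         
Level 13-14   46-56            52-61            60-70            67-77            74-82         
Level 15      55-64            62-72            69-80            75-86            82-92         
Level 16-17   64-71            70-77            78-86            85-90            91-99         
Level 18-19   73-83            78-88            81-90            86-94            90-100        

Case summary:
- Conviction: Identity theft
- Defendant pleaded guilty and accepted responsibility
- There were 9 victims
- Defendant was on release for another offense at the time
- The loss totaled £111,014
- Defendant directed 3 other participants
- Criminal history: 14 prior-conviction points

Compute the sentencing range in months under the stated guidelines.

Base offense level for identity theft: 5.
A1 applies: 5 + 2 = 7.
A2 applies: 7 + 3 = 10.
A3 applies (level before this adjustment is 10 ≥ 9, so +4): 10 + 4 = 14.
A4 applies: 14 − 2 = 12.
A5 applies (level before this adjustment is 12 < 15, so +1): 12 + 1 = 13.
Final offense level: 13.
Criminal history: 14 prior points → Category Serious (12-16).
Level 13 falls in the 13-14 band.
Grid: Level 13-14 × Category Serious = 67-77 months.

67-77 months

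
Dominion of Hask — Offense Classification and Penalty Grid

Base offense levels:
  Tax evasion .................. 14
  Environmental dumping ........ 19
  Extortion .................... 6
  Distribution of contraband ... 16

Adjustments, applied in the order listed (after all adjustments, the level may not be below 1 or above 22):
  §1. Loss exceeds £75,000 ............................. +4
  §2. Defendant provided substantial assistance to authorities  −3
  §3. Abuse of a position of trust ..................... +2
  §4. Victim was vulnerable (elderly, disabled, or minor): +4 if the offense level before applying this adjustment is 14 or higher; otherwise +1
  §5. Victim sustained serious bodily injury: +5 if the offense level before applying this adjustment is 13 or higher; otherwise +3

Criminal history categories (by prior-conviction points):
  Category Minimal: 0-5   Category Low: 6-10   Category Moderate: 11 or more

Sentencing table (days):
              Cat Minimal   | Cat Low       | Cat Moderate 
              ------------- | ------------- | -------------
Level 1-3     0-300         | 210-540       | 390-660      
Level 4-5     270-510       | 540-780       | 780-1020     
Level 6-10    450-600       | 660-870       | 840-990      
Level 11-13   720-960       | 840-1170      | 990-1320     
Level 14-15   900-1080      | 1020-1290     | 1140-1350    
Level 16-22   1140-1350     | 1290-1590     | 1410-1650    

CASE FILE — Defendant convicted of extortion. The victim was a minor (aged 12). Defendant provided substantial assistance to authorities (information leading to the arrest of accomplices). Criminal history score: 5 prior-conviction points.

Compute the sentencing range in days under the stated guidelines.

Base offense level for extortion: 6.
§2 applies: 6 − 3 = 3.
§4 applies (level before this adjustment is 3 < 14, so +1): 3 + 1 = 4.
Final offense level: 4.
Criminal history: 5 prior points → Category Minimal (0-5).
Level 4 falls in the 4-5 band.
Grid: Level 4-5 × Category Minimal = 270-510 days.

270-510 days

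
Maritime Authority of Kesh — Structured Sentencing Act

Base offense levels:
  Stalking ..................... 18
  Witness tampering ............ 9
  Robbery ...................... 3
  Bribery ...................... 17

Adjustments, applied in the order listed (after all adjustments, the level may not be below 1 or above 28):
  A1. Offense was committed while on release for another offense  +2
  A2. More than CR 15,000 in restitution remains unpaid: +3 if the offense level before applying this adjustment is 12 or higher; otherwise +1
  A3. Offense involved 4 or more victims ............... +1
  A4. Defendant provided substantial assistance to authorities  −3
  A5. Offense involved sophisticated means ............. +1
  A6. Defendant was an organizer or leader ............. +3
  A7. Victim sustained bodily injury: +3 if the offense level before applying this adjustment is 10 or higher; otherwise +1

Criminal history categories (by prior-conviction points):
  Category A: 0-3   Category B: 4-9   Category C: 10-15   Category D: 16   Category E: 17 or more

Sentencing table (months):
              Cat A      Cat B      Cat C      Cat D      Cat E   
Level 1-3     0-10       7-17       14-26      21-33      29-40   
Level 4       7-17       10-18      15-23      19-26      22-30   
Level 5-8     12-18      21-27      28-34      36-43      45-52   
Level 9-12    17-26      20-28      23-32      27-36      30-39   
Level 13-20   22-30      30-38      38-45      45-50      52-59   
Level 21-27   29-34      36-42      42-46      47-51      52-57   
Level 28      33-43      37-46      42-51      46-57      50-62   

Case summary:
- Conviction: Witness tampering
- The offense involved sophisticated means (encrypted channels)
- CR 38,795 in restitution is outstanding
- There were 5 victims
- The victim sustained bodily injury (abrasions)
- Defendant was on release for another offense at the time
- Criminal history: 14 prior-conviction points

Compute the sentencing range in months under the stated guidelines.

38-45 months

Base offense level for witness tampering: 9.
A1 applies: 9 + 2 = 11.
A2 applies (level before this adjustment is 11 < 12, so +1): 11 + 1 = 12.
A3 applies: 12 + 1 = 13.
A5 applies: 13 + 1 = 14.
A7 applies (level before this adjustment is 14 ≥ 10, so +3): 14 + 3 = 17.
Final offense level: 17.
Criminal history: 14 prior points → Category C (10-15).
Level 17 falls in the 13-20 band.
Grid: Level 13-20 × Category C = 38-45 months.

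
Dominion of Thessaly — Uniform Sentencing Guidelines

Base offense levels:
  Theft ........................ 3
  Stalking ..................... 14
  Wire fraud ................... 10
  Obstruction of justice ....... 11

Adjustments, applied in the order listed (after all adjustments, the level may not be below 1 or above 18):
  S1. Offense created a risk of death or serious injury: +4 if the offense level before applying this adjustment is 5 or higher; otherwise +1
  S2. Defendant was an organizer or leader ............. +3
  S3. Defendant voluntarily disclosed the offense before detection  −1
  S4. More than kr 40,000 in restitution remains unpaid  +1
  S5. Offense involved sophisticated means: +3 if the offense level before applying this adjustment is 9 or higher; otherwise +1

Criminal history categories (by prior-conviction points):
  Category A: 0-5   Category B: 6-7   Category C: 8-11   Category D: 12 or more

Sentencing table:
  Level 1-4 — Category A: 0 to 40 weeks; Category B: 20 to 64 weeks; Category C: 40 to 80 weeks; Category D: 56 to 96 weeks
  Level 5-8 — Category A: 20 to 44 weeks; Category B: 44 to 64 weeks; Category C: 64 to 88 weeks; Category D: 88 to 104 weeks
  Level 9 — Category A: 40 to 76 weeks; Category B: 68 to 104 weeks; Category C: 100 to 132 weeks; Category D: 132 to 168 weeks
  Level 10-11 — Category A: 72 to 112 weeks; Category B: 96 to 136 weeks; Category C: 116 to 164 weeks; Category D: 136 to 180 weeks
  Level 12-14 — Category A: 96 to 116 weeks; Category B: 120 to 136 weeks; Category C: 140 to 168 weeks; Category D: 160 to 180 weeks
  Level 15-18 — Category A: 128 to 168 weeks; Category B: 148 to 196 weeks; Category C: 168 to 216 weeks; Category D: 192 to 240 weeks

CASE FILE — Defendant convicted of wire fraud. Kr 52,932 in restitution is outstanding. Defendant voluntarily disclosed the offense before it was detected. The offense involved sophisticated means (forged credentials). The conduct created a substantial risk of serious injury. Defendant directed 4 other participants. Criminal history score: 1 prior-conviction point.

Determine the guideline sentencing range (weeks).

128-168 weeks

Base offense level for wire fraud: 10.
S1 applies (level before this adjustment is 10 ≥ 5, so +4): 10 + 4 = 14.
S2 applies: 14 + 3 = 17.
S3 applies: 17 − 1 = 16.
S4 applies: 16 + 1 = 17.
S5 applies (level before this adjustment is 17 ≥ 9, so +3): 17 + 3 = 20.
Level 20 exceeds the maximum of 18; capped at 18.
Final offense level: 18.
Criminal history: 1 prior point → Category A (0-5).
Level 18 falls in the 15-18 band.
Grid: Level 15-18 × Category A = 128-168 weeks.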